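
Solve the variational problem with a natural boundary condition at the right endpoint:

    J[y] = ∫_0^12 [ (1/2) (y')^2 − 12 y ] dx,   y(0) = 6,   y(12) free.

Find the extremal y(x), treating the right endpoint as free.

The Lagrangian L = (1/2) (y')^2 − 12 y gives
    ∂L/∂y = −12,   ∂L/∂y' = y'.
Euler-Lagrange: d/dx(y') − (−12) = 0, i.e. y'' + 12 = 0, so
    y(x) = −(12/2) x^2 + C1 x + C2.
Fixed left endpoint y(0) = 6 ⇒ C2 = 6.
The right endpoint x = 12 is free, so the natural (transversality) condition is ∂L/∂y' |_{x=12} = 0, i.e. y'(12) = 0.
Compute y'(x) = −12 x + C1, so y'(12) = −144 + C1 = 0 ⇒ C1 = 144.
Therefore the extremal is
    y(x) = −6 x^2 + 144 x + 6.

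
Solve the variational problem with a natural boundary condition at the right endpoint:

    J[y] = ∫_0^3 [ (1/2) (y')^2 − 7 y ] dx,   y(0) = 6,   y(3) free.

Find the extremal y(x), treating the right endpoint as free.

The Lagrangian L = (1/2) (y')^2 − 7 y gives
    ∂L/∂y = −7,   ∂L/∂y' = y'.
Euler-Lagrange: d/dx(y') − (−7) = 0, i.e. y'' + 7 = 0, so
    y(x) = −(7/2) x^2 + C1 x + C2.
Fixed left endpoint y(0) = 6 ⇒ C2 = 6.
The right endpoint x = 3 is free, so the natural (transversality) condition is ∂L/∂y' |_{x=3} = 0, i.e. y'(3) = 0.
Compute y'(x) = −7 x + C1, so y'(3) = −21 + C1 = 0 ⇒ C1 = 21.
Therefore the extremal is
    y(x) = −(7/2) x^2 + 21 x + 6.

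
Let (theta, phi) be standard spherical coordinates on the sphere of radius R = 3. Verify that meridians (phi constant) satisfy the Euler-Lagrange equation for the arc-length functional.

On the sphere of radius R = 3 with spherical coordinates (θ, φ), the induced metric is
    ds^2 = 9(dθ^2 + sin^2(θ) dφ^2).
Using θ as the parameter, the arc-length functional becomes
    J[φ] = ∫ 3 sqrt(1 + sin^2(θ) (dφ/dθ)^2) dθ.
So L = 3 sqrt(1 + sin^2(θ) φ'^2). Compute
    ∂L/∂φ = 0  (L has no explicit φ dependence),
    ∂L/∂φ' = 3 sin^2(θ) φ' / sqrt(1 + sin^2(θ) φ'^2).
For the candidate φ(θ) = c (constant), φ' = 0, so ∂L/∂φ' evaluated along the candidate vanishes, and ∂L/∂φ is identically zero. Hence
    d/dθ(∂L/∂φ') − ∂L/∂φ = 0
is satisfied. Therefore meridians φ = const are extremals of arc length — they are geodesics on the sphere.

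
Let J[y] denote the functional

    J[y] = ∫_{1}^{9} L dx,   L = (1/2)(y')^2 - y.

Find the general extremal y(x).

The Lagrangian is L = (1/2)(y')^2 - y.
∂L/∂y = -1.
∂L/∂y' = y'.
The Euler-Lagrange equation d/dx(∂L/∂y') − ∂L/∂y = 0 becomes:
    y'' + 1 = 0
General solution: y(x) = -x^2/2 + A x + B, where A and B are arbitrary constants fixed by the endpoint conditions.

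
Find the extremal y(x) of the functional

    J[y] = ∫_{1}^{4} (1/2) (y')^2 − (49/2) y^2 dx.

The Lagrangian is L = (1/2) (y')^2 − (49/2) y^2.
Compute ∂L/∂y = -49y, ∂L/∂y' = y'.
The Euler-Lagrange equation d/dx(∂L/∂y') − ∂L/∂y = 0 reduces to
    y'' + 49 y = 0.
Its general solution is
    y(x) = A sin(7x) + B cos(7x),
with A, B fixed by the endpoint conditions.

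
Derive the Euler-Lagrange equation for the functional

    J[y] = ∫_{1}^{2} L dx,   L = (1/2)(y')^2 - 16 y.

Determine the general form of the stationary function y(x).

The Lagrangian is L = (1/2)(y')^2 - 16 y.
∂L/∂y = -16.
∂L/∂y' = y'.
The Euler-Lagrange equation d/dx(∂L/∂y') − ∂L/∂y = 0 becomes:
    y'' + 16 = 0
General solution: y(x) = -8 x^2 + A x + B, where A and B are arbitrary constants fixed by the endpoint conditions.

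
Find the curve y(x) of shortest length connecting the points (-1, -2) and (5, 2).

Arc-length functional: J[y] = ∫ sqrt(1 + (y')^2) dx.
Lagrangian L = sqrt(1 + (y')^2) has no explicit y dependence, so ∂L/∂y = 0 and the Euler-Lagrange equation gives
    d/dx( y' / sqrt(1 + (y')^2) ) = 0  ⇒  y' / sqrt(1 + (y')^2) = const.
Hence y' is constant, so y(x) is affine.
Fitting the endpoints (-1, -2) and (5, 2):
    slope m = (2 − (-2)) / (5 − (-1)) = 2/3,
    intercept c = (-2) − m·(-1) = -4/3.
Extremal: y(x) = (2/3) x - 4/3.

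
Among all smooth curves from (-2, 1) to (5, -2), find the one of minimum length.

Arc-length functional: J[y] = ∫ sqrt(1 + (y')^2) dx.
Lagrangian L = sqrt(1 + (y')^2) has no explicit y dependence, so ∂L/∂y = 0 and the Euler-Lagrange equation gives
    d/dx( y' / sqrt(1 + (y')^2) ) = 0  ⇒  y' / sqrt(1 + (y')^2) = const.
Hence y' is constant, so y(x) is affine.
Fitting the endpoints (-2, 1) and (5, -2):
    slope m = ((-2) − 1) / (5 − (-2)) = -3/7,
    intercept c = 1 − m·(-2) = 1/7.
Extremal: y(x) = (-3/7) x + 1/7.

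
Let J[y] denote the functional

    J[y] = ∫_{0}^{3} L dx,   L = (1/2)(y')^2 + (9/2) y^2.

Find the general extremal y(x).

The Lagrangian is L = (1/2)(y')^2 + (9/2) y^2.
∂L/∂y = 9y.
∂L/∂y' = y'.
The Euler-Lagrange equation d/dx(∂L/∂y') − ∂L/∂y = 0 becomes:
    y'' - 9 y = 0
General solution: y(x) = A e^(3x) + B e^(-3x), where A and B are arbitrary constants fixed by the endpoint conditions.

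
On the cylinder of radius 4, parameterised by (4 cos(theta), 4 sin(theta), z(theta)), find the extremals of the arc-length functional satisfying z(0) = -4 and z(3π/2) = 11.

Parameterise the cylinder of radius R = 4 as
    r(θ) = (4 cos θ, 4 sin θ, z(θ)).
The arc-length element is
    ds = sqrt(16 + (dz/dθ)^2) dθ,
so the Lagrangian is L = sqrt(16 + z'^2).
L depends on z' only, not on z or θ, so ∂L/∂z = 0 and
    ∂L/∂z' = z' / sqrt(16 + z'^2).
The Euler-Lagrange equation gives
    d/dθ( z' / sqrt(16 + z'^2) ) = 0,
so z' is constant. Integrating once:
    z(θ) = a θ + b,
a helix on the cylinder (a straight line when the cylinder is unrolled). The constants a, b are determined by the endpoint conditions.
With endpoint conditions z(0) = -4 and z(3π/2) = 11: from z(0) = b we get b = -4, and a·3π/2 + -4 = 11 gives a = 10/π, so
    z(θ) = (10/π) θ − 4.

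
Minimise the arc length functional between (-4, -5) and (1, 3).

Arc-length functional: J[y] = ∫ sqrt(1 + (y')^2) dx.
Lagrangian L = sqrt(1 + (y')^2) has no explicit y dependence, so ∂L/∂y = 0 and the Euler-Lagrange equation gives
    d/dx( y' / sqrt(1 + (y')^2) ) = 0  ⇒  y' / sqrt(1 + (y')^2) = const.
Hence y' is constant, so y(x) is affine.
Fitting the endpoints (-4, -5) and (1, 3):
    slope m = (3 − (-5)) / (1 − (-4)) = 8/5,
    intercept c = (-5) − m·(-4) = 7/5.
Extremal: y(x) = (8/5) x + 7/5.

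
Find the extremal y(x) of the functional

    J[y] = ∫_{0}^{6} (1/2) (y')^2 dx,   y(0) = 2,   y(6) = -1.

The Lagrangian is L = (1/2) (y')^2.
Compute ∂L/∂y = 0, ∂L/∂y' = y'.
The Euler-Lagrange equation d/dx(∂L/∂y') − ∂L/∂y = 0 reduces to
    y'' = 0.
Its general solution is
    y(x) = A x + B,
with A, B fixed by the endpoint conditions.
Applying the endpoint conditions y(0) = 2 and y(6) = -1: solve A·0 + B = 2 and A·6 + B = -1. Subtracting gives A(6 − 0) = -1 − 2, so A = -1/2, and B = 2 − A·0 = 2. Therefore
    y(x) = (-1/2) x + 2.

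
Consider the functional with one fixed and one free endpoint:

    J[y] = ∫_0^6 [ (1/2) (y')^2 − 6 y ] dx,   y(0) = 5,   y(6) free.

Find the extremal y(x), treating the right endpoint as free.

The Lagrangian L = (1/2) (y')^2 − 6 y gives
    ∂L/∂y = −6,   ∂L/∂y' = y'.
Euler-Lagrange: d/dx(y') − (−6) = 0, i.e. y'' + 6 = 0, so
    y(x) = −(6/2) x^2 + C1 x + C2.
Fixed left endpoint y(0) = 5 ⇒ C2 = 5.
The right endpoint x = 6 is free, so the natural (transversality) condition is ∂L/∂y' |_{x=6} = 0, i.e. y'(6) = 0.
Compute y'(x) = −6 x + C1, so y'(6) = −36 + C1 = 0 ⇒ C1 = 36.
Therefore the extremal is
    y(x) = −3 x^2 + 36 x + 5.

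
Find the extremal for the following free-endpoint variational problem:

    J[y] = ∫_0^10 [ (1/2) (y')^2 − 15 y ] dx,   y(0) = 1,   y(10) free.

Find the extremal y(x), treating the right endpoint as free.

The Lagrangian L = (1/2) (y')^2 − 15 y gives
    ∂L/∂y = −15,   ∂L/∂y' = y'.
Euler-Lagrange: d/dx(y') − (−15) = 0, i.e. y'' + 15 = 0, so
    y(x) = −(15/2) x^2 + C1 x + C2.
Fixed left endpoint y(0) = 1 ⇒ C2 = 1.
The right endpoint x = 10 is free, so the natural (transversality) condition is ∂L/∂y' |_{x=10} = 0, i.e. y'(10) = 0.
Compute y'(x) = −15 x + C1, so y'(10) = −150 + C1 = 0 ⇒ C1 = 150.
Therefore the extremal is
    y(x) = −(15/2) x^2 + 150 x + 1.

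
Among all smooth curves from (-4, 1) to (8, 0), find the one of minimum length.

Arc-length functional: J[y] = ∫ sqrt(1 + (y')^2) dx.
Lagrangian L = sqrt(1 + (y')^2) has no explicit y dependence, so ∂L/∂y = 0 and the Euler-Lagrange equation gives
    d/dx( y' / sqrt(1 + (y')^2) ) = 0  ⇒  y' / sqrt(1 + (y')^2) = const.
Hence y' is constant, so y(x) is affine.
Fitting the endpoints (-4, 1) and (8, 0):
    slope m = (0 − 1) / (8 − (-4)) = -1/12,
    intercept c = 1 − m·(-4) = 2/3.
Extremal: y(x) = (-1/12) x + 2/3.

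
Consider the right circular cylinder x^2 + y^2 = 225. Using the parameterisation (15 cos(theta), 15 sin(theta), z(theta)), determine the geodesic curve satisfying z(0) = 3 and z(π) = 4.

Parameterise the cylinder of radius R = 15 as
    r(θ) = (15 cos θ, 15 sin θ, z(θ)).
The arc-length element is
    ds = sqrt(225 + (dz/dθ)^2) dθ,
so the Lagrangian is L = sqrt(225 + z'^2).
L depends on z' only, not on z or θ, so ∂L/∂z = 0 and
    ∂L/∂z' = z' / sqrt(225 + z'^2).
The Euler-Lagrange equation gives
    d/dθ( z' / sqrt(225 + z'^2) ) = 0,
so z' is constant. Integrating once:
    z(θ) = a θ + b,
a helix on the cylinder (a straight line when the cylinder is unrolled). The constants a, b are determined by the endpoint conditions.
With endpoint conditions z(0) = 3 and z(π) = 4: from z(0) = b we get b = 3, and a·π + 3 = 4 gives a = 1/π, so
    z(θ) = (1/π) θ + 3.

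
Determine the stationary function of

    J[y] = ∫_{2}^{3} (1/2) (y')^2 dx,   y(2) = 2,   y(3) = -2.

The Lagrangian is L = (1/2) (y')^2.
Compute ∂L/∂y = 0, ∂L/∂y' = y'.
The Euler-Lagrange equation d/dx(∂L/∂y') − ∂L/∂y = 0 reduces to
    y'' = 0.
Its general solution is
    y(x) = A x + B,
with A, B fixed by the endpoint conditions.
Applying the endpoint conditions y(2) = 2 and y(3) = -2: solve A·2 + B = 2 and A·3 + B = -2. Subtracting gives A(3 − 2) = -2 − 2, so A = -4, and B = 2 − A·2 = 10. Therefore
    y(x) = -4 x + 10.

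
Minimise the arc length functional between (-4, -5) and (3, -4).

Arc-length functional: J[y] = ∫ sqrt(1 + (y')^2) dx.
Lagrangian L = sqrt(1 + (y')^2) has no explicit y dependence, so ∂L/∂y = 0 and the Euler-Lagrange equation gives
    d/dx( y' / sqrt(1 + (y')^2) ) = 0  ⇒  y' / sqrt(1 + (y')^2) = const.
Hence y' is constant, so y(x) is affine.
Fitting the endpoints (-4, -5) and (3, -4):
    slope m = ((-4) − (-5)) / (3 − (-4)) = 1/7,
    intercept c = (-5) − m·(-4) = -31/7.
Extremal: y(x) = (1/7) x - 31/7.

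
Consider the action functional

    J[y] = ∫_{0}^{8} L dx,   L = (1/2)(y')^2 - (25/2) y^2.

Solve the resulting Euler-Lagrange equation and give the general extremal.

The Lagrangian is L = (1/2)(y')^2 - (25/2) y^2.
∂L/∂y = -25y.
∂L/∂y' = y'.
The Euler-Lagrange equation d/dx(∂L/∂y') − ∂L/∂y = 0 becomes:
    y'' + 25 y = 0
General solution: y(x) = A sin(5x) + B cos(5x), where A and B are arbitrary constants fixed by the endpoint conditions.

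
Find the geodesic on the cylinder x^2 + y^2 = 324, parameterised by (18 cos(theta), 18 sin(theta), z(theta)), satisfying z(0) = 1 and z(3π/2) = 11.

Parameterise the cylinder of radius R = 18 as
    r(θ) = (18 cos θ, 18 sin θ, z(θ)).
The arc-length element is
    ds = sqrt(324 + (dz/dθ)^2) dθ,
so the Lagrangian is L = sqrt(324 + z'^2).
L depends on z' only, not on z or θ, so ∂L/∂z = 0 and
    ∂L/∂z' = z' / sqrt(324 + z'^2).
The Euler-Lagrange equation gives
    d/dθ( z' / sqrt(324 + z'^2) ) = 0,
so z' is constant. Integrating once:
    z(θ) = a θ + b,
a helix on the cylinder (a straight line when the cylinder is unrolled). The constants a, b are determined by the endpoint conditions.
With endpoint conditions z(0) = 1 and z(3π/2) = 11: from z(0) = b we get b = 1, and a·3π/2 + 1 = 11 gives a = 20/(3π), so
    z(θ) = (20/(3π)) θ + 1.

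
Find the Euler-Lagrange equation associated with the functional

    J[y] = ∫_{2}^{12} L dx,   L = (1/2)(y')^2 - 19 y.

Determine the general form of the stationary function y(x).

The Lagrangian is L = (1/2)(y')^2 - 19 y.
∂L/∂y = -19.
∂L/∂y' = y'.
The Euler-Lagrange equation d/dx(∂L/∂y') − ∂L/∂y = 0 becomes:
    y'' + 19 = 0
General solution: y(x) = -(19/2) x^2 + A x + B, where A and B are arbitrary constants fixed by the endpoint conditions.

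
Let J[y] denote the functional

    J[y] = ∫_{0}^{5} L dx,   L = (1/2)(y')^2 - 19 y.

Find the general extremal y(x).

The Lagrangian is L = (1/2)(y')^2 - 19 y.
∂L/∂y = -19.
∂L/∂y' = y'.
The Euler-Lagrange equation d/dx(∂L/∂y') − ∂L/∂y = 0 becomes:
    y'' + 19 = 0
General solution: y(x) = -(19/2) x^2 + A x + B, where A and B are arbitrary constants fixed by the endpoint conditions.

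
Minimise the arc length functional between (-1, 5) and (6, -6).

Arc-length functional: J[y] = ∫ sqrt(1 + (y')^2) dx.
Lagrangian L = sqrt(1 + (y')^2) has no explicit y dependence, so ∂L/∂y = 0 and the Euler-Lagrange equation gives
    d/dx( y' / sqrt(1 + (y')^2) ) = 0  ⇒  y' / sqrt(1 + (y')^2) = const.
Hence y' is constant, so y(x) is affine.
Fitting the endpoints (-1, 5) and (6, -6):
    slope m = ((-6) − 5) / (6 − (-1)) = -11/7,
    intercept c = 5 − m·(-1) = 24/7.
Extremal: y(x) = (-11/7) x + 24/7.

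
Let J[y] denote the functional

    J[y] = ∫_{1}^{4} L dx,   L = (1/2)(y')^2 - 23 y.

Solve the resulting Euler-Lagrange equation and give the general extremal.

The Lagrangian is L = (1/2)(y')^2 - 23 y.
∂L/∂y = -23.
∂L/∂y' = y'.
The Euler-Lagrange equation d/dx(∂L/∂y') − ∂L/∂y = 0 becomes:
    y'' + 23 = 0
General solution: y(x) = -(23/2) x^2 + A x + B, where A and B are arbitrary constants fixed by the endpoint conditions.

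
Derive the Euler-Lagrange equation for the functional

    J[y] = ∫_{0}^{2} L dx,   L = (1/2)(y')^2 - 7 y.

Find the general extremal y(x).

The Lagrangian is L = (1/2)(y')^2 - 7 y.
∂L/∂y = -7.
∂L/∂y' = y'.
The Euler-Lagrange equation d/dx(∂L/∂y') − ∂L/∂y = 0 becomes:
    y'' + 7 = 0
General solution: y(x) = -(7/2) x^2 + A x + B, where A and B are arbitrary constants fixed by the endpoint conditions.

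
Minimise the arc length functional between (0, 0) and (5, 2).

Arc-length functional: J[y] = ∫ sqrt(1 + (y')^2) dx.
Lagrangian L = sqrt(1 + (y')^2) has no explicit y dependence, so ∂L/∂y = 0 and the Euler-Lagrange equation gives
    d/dx( y' / sqrt(1 + (y')^2) ) = 0  ⇒  y' / sqrt(1 + (y')^2) = const.
Hence y' is constant, so y(x) is affine.
Fitting the endpoints (0, 0) and (5, 2):
    slope m = (2 − 0) / (5 − 0) = 2/5,
    intercept c = 0 − m·0 = 0.
Extremal: y(x) = (2/5) x.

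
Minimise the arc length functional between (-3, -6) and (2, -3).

Arc-length functional: J[y] = ∫ sqrt(1 + (y')^2) dx.
Lagrangian L = sqrt(1 + (y')^2) has no explicit y dependence, so ∂L/∂y = 0 and the Euler-Lagrange equation gives
    d/dx( y' / sqrt(1 + (y')^2) ) = 0  ⇒  y' / sqrt(1 + (y')^2) = const.
Hence y' is constant, so y(x) is affine.
Fitting the endpoints (-3, -6) and (2, -3):
    slope m = ((-3) − (-6)) / (2 − (-3)) = 3/5,
    intercept c = (-6) − m·(-3) = -21/5.
Extremal: y(x) = (3/5) x - 21/5.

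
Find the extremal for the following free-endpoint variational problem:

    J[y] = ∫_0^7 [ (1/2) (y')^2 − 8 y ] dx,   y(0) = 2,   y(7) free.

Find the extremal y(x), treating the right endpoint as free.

The Lagrangian L = (1/2) (y')^2 − 8 y gives
    ∂L/∂y = −8,   ∂L/∂y' = y'.
Euler-Lagrange: d/dx(y') − (−8) = 0, i.e. y'' + 8 = 0, so
    y(x) = −(8/2) x^2 + C1 x + C2.
Fixed left endpoint y(0) = 2 ⇒ C2 = 2.
The right endpoint x = 7 is free, so the natural (transversality) condition is ∂L/∂y' |_{x=7} = 0, i.e. y'(7) = 0.
Compute y'(x) = −8 x + C1, so y'(7) = −56 + C1 = 0 ⇒ C1 = 56.
Therefore the extremal is
    y(x) = −4 x^2 + 56 x + 2.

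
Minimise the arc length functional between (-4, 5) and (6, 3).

Arc-length functional: J[y] = ∫ sqrt(1 + (y')^2) dx.
Lagrangian L = sqrt(1 + (y')^2) has no explicit y dependence, so ∂L/∂y = 0 and the Euler-Lagrange equation gives
    d/dx( y' / sqrt(1 + (y')^2) ) = 0  ⇒  y' / sqrt(1 + (y')^2) = const.
Hence y' is constant, so y(x) is affine.
Fitting the endpoints (-4, 5) and (6, 3):
    slope m = (3 − 5) / (6 − (-4)) = -1/5,
    intercept c = 5 − m·(-4) = 21/5.
Extremal: y(x) = (-1/5) x + 21/5.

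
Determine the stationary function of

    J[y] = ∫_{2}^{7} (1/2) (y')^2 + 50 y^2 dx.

The Lagrangian is L = (1/2) (y')^2 + 50 y^2.
Compute ∂L/∂y = 100y, ∂L/∂y' = y'.
The Euler-Lagrange equation d/dx(∂L/∂y') − ∂L/∂y = 0 reduces to
    y'' − 100 y = 0.
Its general solution is
    y(x) = A e^(10x) + B e^(−10x),
with A, B fixed by the endpoint conditions.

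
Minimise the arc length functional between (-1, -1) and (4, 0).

Arc-length functional: J[y] = ∫ sqrt(1 + (y')^2) dx.
Lagrangian L = sqrt(1 + (y')^2) has no explicit y dependence, so ∂L/∂y = 0 and the Euler-Lagrange equation gives
    d/dx( y' / sqrt(1 + (y')^2) ) = 0  ⇒  y' / sqrt(1 + (y')^2) = const.
Hence y' is constant, so y(x) is affine.
Fitting the endpoints (-1, -1) and (4, 0):
    slope m = (0 − (-1)) / (4 − (-1)) = 1/5,
    intercept c = (-1) − m·(-1) = -4/5.
Extremal: y(x) = (1/5) x - 4/5.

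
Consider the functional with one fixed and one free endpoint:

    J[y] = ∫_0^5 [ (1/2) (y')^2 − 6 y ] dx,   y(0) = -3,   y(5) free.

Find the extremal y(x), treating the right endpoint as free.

The Lagrangian L = (1/2) (y')^2 − 6 y gives
    ∂L/∂y = −6,   ∂L/∂y' = y'.
Euler-Lagrange: d/dx(y') − (−6) = 0, i.e. y'' + 6 = 0, so
    y(x) = −(6/2) x^2 + C1 x + C2.
Fixed left endpoint y(0) = -3 ⇒ C2 = -3.
The right endpoint x = 5 is free, so the natural (transversality) condition is ∂L/∂y' |_{x=5} = 0, i.e. y'(5) = 0.
Compute y'(x) = −6 x + C1, so y'(5) = −30 + C1 = 0 ⇒ C1 = 30.
Therefore the extremal is
    y(x) = −3 x^2 + 30 x − 3.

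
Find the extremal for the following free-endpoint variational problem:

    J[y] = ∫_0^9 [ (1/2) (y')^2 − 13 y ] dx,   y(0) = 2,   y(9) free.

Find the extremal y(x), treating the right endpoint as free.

The Lagrangian L = (1/2) (y')^2 − 13 y gives
    ∂L/∂y = −13,   ∂L/∂y' = y'.
Euler-Lagrange: d/dx(y') − (−13) = 0, i.e. y'' + 13 = 0, so
    y(x) = −(13/2) x^2 + C1 x + C2.
Fixed left endpoint y(0) = 2 ⇒ C2 = 2.
The right endpoint x = 9 is free, so the natural (transversality) condition is ∂L/∂y' |_{x=9} = 0, i.e. y'(9) = 0.
Compute y'(x) = −13 x + C1, so y'(9) = −117 + C1 = 0 ⇒ C1 = 117.
Therefore the extremal is
    y(x) = −(13/2) x^2 + 117 x + 2.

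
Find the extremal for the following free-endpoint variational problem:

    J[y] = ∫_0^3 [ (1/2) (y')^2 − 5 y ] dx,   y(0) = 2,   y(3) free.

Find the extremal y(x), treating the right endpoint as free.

The Lagrangian L = (1/2) (y')^2 − 5 y gives
    ∂L/∂y = −5,   ∂L/∂y' = y'.
Euler-Lagrange: d/dx(y') − (−5) = 0, i.e. y'' + 5 = 0, so
    y(x) = −(5/2) x^2 + C1 x + C2.
Fixed left endpoint y(0) = 2 ⇒ C2 = 2.
The right endpoint x = 3 is free, so the natural (transversality) condition is ∂L/∂y' |_{x=3} = 0, i.e. y'(3) = 0.
Compute y'(x) = −5 x + C1, so y'(3) = −15 + C1 = 0 ⇒ C1 = 15.
Therefore the extremal is
    y(x) = −(5/2) x^2 + 15 x + 2.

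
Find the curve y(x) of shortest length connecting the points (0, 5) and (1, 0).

Arc-length functional: J[y] = ∫ sqrt(1 + (y')^2) dx.
Lagrangian L = sqrt(1 + (y')^2) has no explicit y dependence, so ∂L/∂y = 0 and the Euler-Lagrange equation gives
    d/dx( y' / sqrt(1 + (y')^2) ) = 0  ⇒  y' / sqrt(1 + (y')^2) = const.
Hence y' is constant, so y(x) is affine.
Fitting the endpoints (0, 5) and (1, 0):
    slope m = (0 − 5) / (1 − 0) = -5,
    intercept c = 5 − m·0 = 5.
Extremal: y(x) = -5 x + 5.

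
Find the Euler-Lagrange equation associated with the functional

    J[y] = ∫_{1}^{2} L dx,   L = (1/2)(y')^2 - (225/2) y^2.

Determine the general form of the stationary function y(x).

The Lagrangian is L = (1/2)(y')^2 - (225/2) y^2.
∂L/∂y = -225y.
∂L/∂y' = y'.
The Euler-Lagrange equation d/dx(∂L/∂y') − ∂L/∂y = 0 becomes:
    y'' + 225 y = 0
General solution: y(x) = A sin(15x) + B cos(15x), where A and B are arbitrary constants fixed by the endpoint conditions.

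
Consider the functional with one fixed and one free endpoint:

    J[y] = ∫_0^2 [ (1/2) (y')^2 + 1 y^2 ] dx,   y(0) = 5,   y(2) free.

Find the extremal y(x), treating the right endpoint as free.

The Lagrangian L = (1/2) (y')^2 + 1 y^2 gives
    ∂L/∂y = 2 y,   ∂L/∂y' = y'.
Euler-Lagrange: y'' − 2 y = 0.
With k = sqrt(2), the general solution is
    y(x) = A cosh(sqrt(2) x) + B sinh(sqrt(2) x).
Fixed left endpoint y(0) = 5 ⇒ A = 5.
The right endpoint x = 2 is free, so the natural (transversality) condition is ∂L/∂y' |_{x=2} = 0, i.e. y'(2) = 0.
Compute y'(x) = A k sinh(k x) + B k cosh(k x), so
    y'(2) = A k sinh(k·2) + B k cosh(k·2) = 0
    ⇒ B = −A tanh(k·2) = − 5 tanh(sqrt(2)·2).
Therefore the extremal is
    y(x) = 5 cosh(sqrt(2) x) − 5 tanh(sqrt(2)·2) sinh(sqrt(2) x).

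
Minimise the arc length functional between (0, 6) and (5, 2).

Arc-length functional: J[y] = ∫ sqrt(1 + (y')^2) dx.
Lagrangian L = sqrt(1 + (y')^2) has no explicit y dependence, so ∂L/∂y = 0 and the Euler-Lagrange equation gives
    d/dx( y' / sqrt(1 + (y')^2) ) = 0  ⇒  y' / sqrt(1 + (y')^2) = const.
Hence y' is constant, so y(x) is affine.
Fitting the endpoints (0, 6) and (5, 2):
    slope m = (2 − 6) / (5 − 0) = -4/5,
    intercept c = 6 − m·0 = 6.
Extremal: y(x) = (-4/5) x + 6.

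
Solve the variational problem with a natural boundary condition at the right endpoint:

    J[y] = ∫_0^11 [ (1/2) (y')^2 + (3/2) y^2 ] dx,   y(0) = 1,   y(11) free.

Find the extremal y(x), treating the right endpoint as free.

The Lagrangian L = (1/2) (y')^2 + (3/2) y^2 gives
    ∂L/∂y = 3 y,   ∂L/∂y' = y'.
Euler-Lagrange: y'' − 3 y = 0.
With k = sqrt(3), the general solution is
    y(x) = A cosh(sqrt(3) x) + B sinh(sqrt(3) x).
Fixed left endpoint y(0) = 1 ⇒ A = 1.
The right endpoint x = 11 is free, so the natural (transversality) condition is ∂L/∂y' |_{x=11} = 0, i.e. y'(11) = 0.
Compute y'(x) = A k sinh(k x) + B k cosh(k x), so
    y'(11) = A k sinh(k·11) + B k cosh(k·11) = 0
    ⇒ B = −A tanh(k·11) = − tanh(sqrt(3)·11).
Therefore the extremal is
    y(x) = cosh(sqrt(3) x) − tanh(sqrt(3)·11) sinh(sqrt(3) x).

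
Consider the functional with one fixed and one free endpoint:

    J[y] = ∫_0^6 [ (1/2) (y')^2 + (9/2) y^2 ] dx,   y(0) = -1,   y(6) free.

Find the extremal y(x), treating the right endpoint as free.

The Lagrangian L = (1/2) (y')^2 + (9/2) y^2 gives
    ∂L/∂y = 9 y,   ∂L/∂y' = y'.
Euler-Lagrange: y'' − 9 y = 0.
With k = 3, the general solution is
    y(x) = A cosh(3 x) + B sinh(3 x).
Fixed left endpoint y(0) = -1 ⇒ A = -1.
The right endpoint x = 6 is free, so the natural (transversality) condition is ∂L/∂y' |_{x=6} = 0, i.e. y'(6) = 0.
Compute y'(x) = A k sinh(k x) + B k cosh(k x), so
    y'(6) = A k sinh(k·6) + B k cosh(k·6) = 0
    ⇒ B = −A tanh(k·6) = tanh(3·6).
Therefore the extremal is
    y(x) = −cosh(3 x) + tanh(3·6) sinh(3 x).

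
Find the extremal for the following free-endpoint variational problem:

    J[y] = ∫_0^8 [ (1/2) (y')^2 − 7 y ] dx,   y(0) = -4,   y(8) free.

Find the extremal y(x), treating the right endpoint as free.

The Lagrangian L = (1/2) (y')^2 − 7 y gives
    ∂L/∂y = −7,   ∂L/∂y' = y'.
Euler-Lagrange: d/dx(y') − (−7) = 0, i.e. y'' + 7 = 0, so
    y(x) = −(7/2) x^2 + C1 x + C2.
Fixed left endpoint y(0) = -4 ⇒ C2 = -4.
The right endpoint x = 8 is free, so the natural (transversality) condition is ∂L/∂y' |_{x=8} = 0, i.e. y'(8) = 0.
Compute y'(x) = −7 x + C1, so y'(8) = −56 + C1 = 0 ⇒ C1 = 56.
Therefore the extremal is
    y(x) = −(7/2) x^2 + 56 x − 4.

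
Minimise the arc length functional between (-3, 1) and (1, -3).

Arc-length functional: J[y] = ∫ sqrt(1 + (y')^2) dx.
Lagrangian L = sqrt(1 + (y')^2) has no explicit y dependence, so ∂L/∂y = 0 and the Euler-Lagrange equation gives
    d/dx( y' / sqrt(1 + (y')^2) ) = 0  ⇒  y' / sqrt(1 + (y')^2) = const.
Hence y' is constant, so y(x) is affine.
Fitting the endpoints (-3, 1) and (1, -3):
    slope m = ((-3) − 1) / (1 − (-3)) = -1,
    intercept c = 1 − m·(-3) = -2.
Extremal: y(x) = -x - 2.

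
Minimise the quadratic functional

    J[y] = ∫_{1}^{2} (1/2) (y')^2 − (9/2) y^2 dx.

The Lagrangian is L = (1/2) (y')^2 − (9/2) y^2.
Compute ∂L/∂y = -9y, ∂L/∂y' = y'.
The Euler-Lagrange equation d/dx(∂L/∂y') − ∂L/∂y = 0 reduces to
    y'' + 9 y = 0.
Its general solution is
    y(x) = A sin(3x) + B cos(3x),
with A, B fixed by the endpoint conditions.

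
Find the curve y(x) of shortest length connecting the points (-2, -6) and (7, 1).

Arc-length functional: J[y] = ∫ sqrt(1 + (y')^2) dx.
Lagrangian L = sqrt(1 + (y')^2) has no explicit y dependence, so ∂L/∂y = 0 and the Euler-Lagrange equation gives
    d/dx( y' / sqrt(1 + (y')^2) ) = 0  ⇒  y' / sqrt(1 + (y')^2) = const.
Hence y' is constant, so y(x) is affine.
Fitting the endpoints (-2, -6) and (7, 1):
    slope m = (1 − (-6)) / (7 − (-2)) = 7/9,
    intercept c = (-6) − m·(-2) = -40/9.
Extremal: y(x) = (7/9) x - 40/9.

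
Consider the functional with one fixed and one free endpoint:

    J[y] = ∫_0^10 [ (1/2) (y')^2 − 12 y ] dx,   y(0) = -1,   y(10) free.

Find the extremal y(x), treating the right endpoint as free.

The Lagrangian L = (1/2) (y')^2 − 12 y gives
    ∂L/∂y = −12,   ∂L/∂y' = y'.
Euler-Lagrange: d/dx(y') − (−12) = 0, i.e. y'' + 12 = 0, so
    y(x) = −(12/2) x^2 + C1 x + C2.
Fixed left endpoint y(0) = -1 ⇒ C2 = -1.
The right endpoint x = 10 is free, so the natural (transversality) condition is ∂L/∂y' |_{x=10} = 0, i.e. y'(10) = 0.
Compute y'(x) = −12 x + C1, so y'(10) = −120 + C1 = 0 ⇒ C1 = 120.
Therefore the extremal is
    y(x) = −6 x^2 + 120 x − 1.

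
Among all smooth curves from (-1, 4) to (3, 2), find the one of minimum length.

Arc-length functional: J[y] = ∫ sqrt(1 + (y')^2) dx.
Lagrangian L = sqrt(1 + (y')^2) has no explicit y dependence, so ∂L/∂y = 0 and the Euler-Lagrange equation gives
    d/dx( y' / sqrt(1 + (y')^2) ) = 0  ⇒  y' / sqrt(1 + (y')^2) = const.
Hence y' is constant, so y(x) is affine.
Fitting the endpoints (-1, 4) and (3, 2):
    slope m = (2 − 4) / (3 − (-1)) = -1/2,
    intercept c = 4 − m·(-1) = 7/2.
Extremal: y(x) = (-1/2) x + 7/2.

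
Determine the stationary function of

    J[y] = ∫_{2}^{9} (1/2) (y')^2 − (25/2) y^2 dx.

The Lagrangian is L = (1/2) (y')^2 − (25/2) y^2.
Compute ∂L/∂y = -25y, ∂L/∂y' = y'.
The Euler-Lagrange equation d/dx(∂L/∂y') − ∂L/∂y = 0 reduces to
    y'' + 25 y = 0.
Its general solution is
    y(x) = A sin(5x) + B cos(5x),
with A, B fixed by the endpoint conditions.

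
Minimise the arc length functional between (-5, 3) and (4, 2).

Arc-length functional: J[y] = ∫ sqrt(1 + (y')^2) dx.
Lagrangian L = sqrt(1 + (y')^2) has no explicit y dependence, so ∂L/∂y = 0 and the Euler-Lagrange equation gives
    d/dx( y' / sqrt(1 + (y')^2) ) = 0  ⇒  y' / sqrt(1 + (y')^2) = const.
Hence y' is constant, so y(x) is affine.
Fitting the endpoints (-5, 3) and (4, 2):
    slope m = (2 − 3) / (4 − (-5)) = -1/9,
    intercept c = 3 − m·(-5) = 22/9.
Extremal: y(x) = (-1/9) x + 22/9.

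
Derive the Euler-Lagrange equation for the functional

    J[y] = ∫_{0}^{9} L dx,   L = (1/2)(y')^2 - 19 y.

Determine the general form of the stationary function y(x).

The Lagrangian is L = (1/2)(y')^2 - 19 y.
∂L/∂y = -19.
∂L/∂y' = y'.
The Euler-Lagrange equation d/dx(∂L/∂y') − ∂L/∂y = 0 becomes:
    y'' + 19 = 0
General solution: y(x) = -(19/2) x^2 + A x + B, where A and B are arbitrary constants fixed by the endpoint conditions.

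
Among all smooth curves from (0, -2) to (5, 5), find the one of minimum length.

Arc-length functional: J[y] = ∫ sqrt(1 + (y')^2) dx.
Lagrangian L = sqrt(1 + (y')^2) has no explicit y dependence, so ∂L/∂y = 0 and the Euler-Lagrange equation gives
    d/dx( y' / sqrt(1 + (y')^2) ) = 0  ⇒  y' / sqrt(1 + (y')^2) = const.
Hence y' is constant, so y(x) is affine.
Fitting the endpoints (0, -2) and (5, 5):
    slope m = (5 − (-2)) / (5 − 0) = 7/5,
    intercept c = (-2) − m·0 = -2.
Extremal: y(x) = (7/5) x - 2.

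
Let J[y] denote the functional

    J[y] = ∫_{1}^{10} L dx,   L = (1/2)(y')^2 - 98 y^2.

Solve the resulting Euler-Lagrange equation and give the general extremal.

The Lagrangian is L = (1/2)(y')^2 - 98 y^2.
∂L/∂y = -196y.
∂L/∂y' = y'.
The Euler-Lagrange equation d/dx(∂L/∂y') − ∂L/∂y = 0 becomes:
    y'' + 196 y = 0
General solution: y(x) = A sin(14x) + B cos(14x), where A and B are arbitrary constants fixed by the endpoint conditions.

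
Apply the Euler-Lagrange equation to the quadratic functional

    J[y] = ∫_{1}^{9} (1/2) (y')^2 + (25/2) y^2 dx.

The Lagrangian is L = (1/2) (y')^2 + (25/2) y^2.
Compute ∂L/∂y = 25y, ∂L/∂y' = y'.
The Euler-Lagrange equation d/dx(∂L/∂y') − ∂L/∂y = 0 reduces to
    y'' − 25 y = 0.
Its general solution is
    y(x) = A e^(5x) + B e^(−5x),
with A, B fixed by the endpoint conditions.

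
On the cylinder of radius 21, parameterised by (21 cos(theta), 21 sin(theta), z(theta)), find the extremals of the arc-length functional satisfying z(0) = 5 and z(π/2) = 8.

Parameterise the cylinder of radius R = 21 as
    r(θ) = (21 cos θ, 21 sin θ, z(θ)).
The arc-length element is
    ds = sqrt(441 + (dz/dθ)^2) dθ,
so the Lagrangian is L = sqrt(441 + z'^2).
L depends on z' only, not on z or θ, so ∂L/∂z = 0 and
    ∂L/∂z' = z' / sqrt(441 + z'^2).
The Euler-Lagrange equation gives
    d/dθ( z' / sqrt(441 + z'^2) ) = 0,
so z' is constant. Integrating once:
    z(θ) = a θ + b,
a helix on the cylinder (a straight line when the cylinder is unrolled). The constants a, b are determined by the endpoint conditions.
With endpoint conditions z(0) = 5 and z(π/2) = 8: from z(0) = b we get b = 5, and a·π/2 + 5 = 8 gives a = 6/π, so
    z(θ) = (6/π) θ + 5.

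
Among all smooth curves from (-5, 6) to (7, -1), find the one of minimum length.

Arc-length functional: J[y] = ∫ sqrt(1 + (y')^2) dx.
Lagrangian L = sqrt(1 + (y')^2) has no explicit y dependence, so ∂L/∂y = 0 and the Euler-Lagrange equation gives
    d/dx( y' / sqrt(1 + (y')^2) ) = 0  ⇒  y' / sqrt(1 + (y')^2) = const.
Hence y' is constant, so y(x) is affine.
Fitting the endpoints (-5, 6) and (7, -1):
    slope m = ((-1) − 6) / (7 − (-5)) = -7/12,
    intercept c = 6 − m·(-5) = 37/12.
Extremal: y(x) = (-7/12) x + 37/12.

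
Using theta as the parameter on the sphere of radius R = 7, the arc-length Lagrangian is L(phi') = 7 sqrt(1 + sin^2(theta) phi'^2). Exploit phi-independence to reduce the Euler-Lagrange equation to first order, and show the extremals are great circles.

On the sphere of radius R = 7 with spherical coordinates (θ, φ), the induced metric is
    ds^2 = 49(dθ^2 + sin^2(θ) dφ^2).
Parameterise by θ; the arc-length functional is
    J[φ] = ∫ 7 sqrt(1 + sin^2(θ) (dφ/dθ)^2) dθ,
so L = 7 sqrt(1 + sin^2(θ) φ'^2). Compute
    ∂L/∂φ = 0  (L has no explicit φ dependence),
    ∂L/∂φ' = 7 sin^2(θ) φ' / sqrt(1 + sin^2(θ) φ'^2).
Since ∂L/∂φ = 0, the Euler-Lagrange equation
    d/dθ(∂L/∂φ') − ∂L/∂φ = 0
reduces to d/dθ(∂L/∂φ') = 0, i.e. the momentum conjugate to φ is conserved:
    7 sin^2(θ) φ' / sqrt(1 + sin^2(θ) φ'^2) = C.
The overall factor of 7 is constant, so dividing through gives Clairaut's relation sin^2(θ) φ' / sqrt(1 + sin^2(θ) φ'^2) = C' (with C' = C/7). Solving for φ' and integrating gives the great-circle family
    cot(θ) = A cos(φ − φ_0),
i.e. the intersection of the sphere with a plane through the origin. The two constants A and φ_0 (equivalently C and one phase) are fixed by the two endpoint conditions.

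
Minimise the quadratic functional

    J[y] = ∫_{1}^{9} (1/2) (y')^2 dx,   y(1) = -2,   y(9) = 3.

The Lagrangian is L = (1/2) (y')^2.
Compute ∂L/∂y = 0, ∂L/∂y' = y'.
The Euler-Lagrange equation d/dx(∂L/∂y') − ∂L/∂y = 0 reduces to
    y'' = 0.
Its general solution is
    y(x) = A x + B,
with A, B fixed by the endpoint conditions.
Applying the endpoint conditions y(1) = -2 and y(9) = 3: solve A·1 + B = -2 and A·9 + B = 3. Subtracting gives A(9 − 1) = 3 − -2, so A = 5/8, and B = -2 − A·1 = -21/8. Therefore
    y(x) = (5/8) x - 21/8.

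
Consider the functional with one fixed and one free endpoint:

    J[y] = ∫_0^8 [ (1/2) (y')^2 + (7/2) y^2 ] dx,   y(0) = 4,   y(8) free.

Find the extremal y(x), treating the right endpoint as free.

The Lagrangian L = (1/2) (y')^2 + (7/2) y^2 gives
    ∂L/∂y = 7 y,   ∂L/∂y' = y'.
Euler-Lagrange: y'' − 7 y = 0.
With k = sqrt(7), the general solution is
    y(x) = A cosh(sqrt(7) x) + B sinh(sqrt(7) x).
Fixed left endpoint y(0) = 4 ⇒ A = 4.
The right endpoint x = 8 is free, so the natural (transversality) condition is ∂L/∂y' |_{x=8} = 0, i.e. y'(8) = 0.
Compute y'(x) = A k sinh(k x) + B k cosh(k x), so
    y'(8) = A k sinh(k·8) + B k cosh(k·8) = 0
    ⇒ B = −A tanh(k·8) = − 4 tanh(sqrt(7)·8).
Therefore the extremal is
    y(x) = 4 cosh(sqrt(7) x) − 4 tanh(sqrt(7)·8) sinh(sqrt(7) x).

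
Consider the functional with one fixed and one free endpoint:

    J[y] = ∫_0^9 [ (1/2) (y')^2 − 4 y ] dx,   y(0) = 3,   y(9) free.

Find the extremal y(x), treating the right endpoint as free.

The Lagrangian L = (1/2) (y')^2 − 4 y gives
    ∂L/∂y = −4,   ∂L/∂y' = y'.
Euler-Lagrange: d/dx(y') − (−4) = 0, i.e. y'' + 4 = 0, so
    y(x) = −(4/2) x^2 + C1 x + C2.
Fixed left endpoint y(0) = 3 ⇒ C2 = 3.
The right endpoint x = 9 is free, so the natural (transversality) condition is ∂L/∂y' |_{x=9} = 0, i.e. y'(9) = 0.
Compute y'(x) = −4 x + C1, so y'(9) = −36 + C1 = 0 ⇒ C1 = 36.
Therefore the extremal is
    y(x) = −2 x^2 + 36 x + 3.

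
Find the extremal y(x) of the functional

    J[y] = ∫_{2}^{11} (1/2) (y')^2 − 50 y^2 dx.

The Lagrangian is L = (1/2) (y')^2 − 50 y^2.
Compute ∂L/∂y = -100y, ∂L/∂y' = y'.
The Euler-Lagrange equation d/dx(∂L/∂y') − ∂L/∂y = 0 reduces to
    y'' + 100 y = 0.
Its general solution is
    y(x) = A sin(10x) + B cos(10x),
with A, B fixed by the endpoint conditions.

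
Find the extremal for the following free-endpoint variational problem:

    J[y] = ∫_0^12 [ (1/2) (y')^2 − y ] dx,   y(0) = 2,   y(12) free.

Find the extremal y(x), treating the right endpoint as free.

The Lagrangian L = (1/2) (y')^2 − y gives
    ∂L/∂y = −1,   ∂L/∂y' = y'.
Euler-Lagrange: d/dx(y') − (−1) = 0, i.e. y'' + 1 = 0, so
    y(x) = −(1/2) x^2 + C1 x + C2.
Fixed left endpoint y(0) = 2 ⇒ C2 = 2.
The right endpoint x = 12 is free, so the natural (transversality) condition is ∂L/∂y' |_{x=12} = 0, i.e. y'(12) = 0.
Compute y'(x) = −1 x + C1, so y'(12) = −12 + C1 = 0 ⇒ C1 = 12.
Therefore the extremal is
    y(x) = −x^2/2 + 12 x + 2.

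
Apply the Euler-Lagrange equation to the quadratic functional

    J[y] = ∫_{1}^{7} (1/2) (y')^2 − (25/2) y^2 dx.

The Lagrangian is L = (1/2) (y')^2 − (25/2) y^2.
Compute ∂L/∂y = -25y, ∂L/∂y' = y'.
The Euler-Lagrange equation d/dx(∂L/∂y') − ∂L/∂y = 0 reduces to
    y'' + 25 y = 0.
Its general solution is
    y(x) = A sin(5x) + B cos(5x),
with A, B fixed by the endpoint conditions.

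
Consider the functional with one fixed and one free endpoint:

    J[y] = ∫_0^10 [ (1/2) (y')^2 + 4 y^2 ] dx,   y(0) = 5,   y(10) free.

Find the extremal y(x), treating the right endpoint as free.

The Lagrangian L = (1/2) (y')^2 + 4 y^2 gives
    ∂L/∂y = 8 y,   ∂L/∂y' = y'.
Euler-Lagrange: y'' − 8 y = 0.
With k = sqrt(8), the general solution is
    y(x) = A cosh(sqrt(8) x) + B sinh(sqrt(8) x).
Fixed left endpoint y(0) = 5 ⇒ A = 5.
The right endpoint x = 10 is free, so the natural (transversality) condition is ∂L/∂y' |_{x=10} = 0, i.e. y'(10) = 0.
Compute y'(x) = A k sinh(k x) + B k cosh(k x), so
    y'(10) = A k sinh(k·10) + B k cosh(k·10) = 0
    ⇒ B = −A tanh(k·10) = − 5 tanh(sqrt(8)·10).
Therefore the extremal is
    y(x) = 5 cosh(sqrt(8) x) − 5 tanh(sqrt(8)·10) sinh(sqrt(8) x).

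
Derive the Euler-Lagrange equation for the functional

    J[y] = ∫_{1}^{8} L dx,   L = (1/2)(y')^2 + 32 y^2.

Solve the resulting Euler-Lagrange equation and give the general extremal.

The Lagrangian is L = (1/2)(y')^2 + 32 y^2.
∂L/∂y = 64y.
∂L/∂y' = y'.
The Euler-Lagrange equation d/dx(∂L/∂y') − ∂L/∂y = 0 becomes:
    y'' - 64 y = 0
General solution: y(x) = A e^(8x) + B e^(-8x), where A and B are arbitrary constants fixed by the endpoint conditions.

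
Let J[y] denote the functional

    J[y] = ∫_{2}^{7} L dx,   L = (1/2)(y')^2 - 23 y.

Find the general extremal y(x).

The Lagrangian is L = (1/2)(y')^2 - 23 y.
∂L/∂y = -23.
∂L/∂y' = y'.
The Euler-Lagrange equation d/dx(∂L/∂y') − ∂L/∂y = 0 becomes:
    y'' + 23 = 0
General solution: y(x) = -(23/2) x^2 + A x + B, where A and B are arbitrary constants fixed by the endpoint conditions.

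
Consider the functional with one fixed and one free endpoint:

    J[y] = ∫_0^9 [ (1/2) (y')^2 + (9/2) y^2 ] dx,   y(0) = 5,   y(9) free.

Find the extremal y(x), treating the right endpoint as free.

The Lagrangian L = (1/2) (y')^2 + (9/2) y^2 gives
    ∂L/∂y = 9 y,   ∂L/∂y' = y'.
Euler-Lagrange: y'' − 9 y = 0.
With k = 3, the general solution is
    y(x) = A cosh(3 x) + B sinh(3 x).
Fixed left endpoint y(0) = 5 ⇒ A = 5.
The right endpoint x = 9 is free, so the natural (transversality) condition is ∂L/∂y' |_{x=9} = 0, i.e. y'(9) = 0.
Compute y'(x) = A k sinh(k x) + B k cosh(k x), so
    y'(9) = A k sinh(k·9) + B k cosh(k·9) = 0
    ⇒ B = −A tanh(k·9) = − 5 tanh(3·9).
Therefore the extremal is
    y(x) = 5 cosh(3 x) − 5 tanh(3·9) sinh(3 x).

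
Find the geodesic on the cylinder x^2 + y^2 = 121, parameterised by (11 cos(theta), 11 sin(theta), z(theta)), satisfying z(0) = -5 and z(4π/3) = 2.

Parameterise the cylinder of radius R = 11 as
    r(θ) = (11 cos θ, 11 sin θ, z(θ)).
The arc-length element is
    ds = sqrt(121 + (dz/dθ)^2) dθ,
so the Lagrangian is L = sqrt(121 + z'^2).
L depends on z' only, not on z or θ, so ∂L/∂z = 0 and
    ∂L/∂z' = z' / sqrt(121 + z'^2).
The Euler-Lagrange equation gives
    d/dθ( z' / sqrt(121 + z'^2) ) = 0,
so z' is constant. Integrating once:
    z(θ) = a θ + b,
a helix on the cylinder (a straight line when the cylinder is unrolled). The constants a, b are determined by the endpoint conditions.
With endpoint conditions z(0) = -5 and z(4π/3) = 2: from z(0) = b we get b = -5, and a·4π/3 + -5 = 2 gives a = 21/(4π), so
    z(θ) = (21/(4π)) θ − 5.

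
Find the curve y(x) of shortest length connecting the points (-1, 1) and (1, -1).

Arc-length functional: J[y] = ∫ sqrt(1 + (y')^2) dx.
Lagrangian L = sqrt(1 + (y')^2) has no explicit y dependence, so ∂L/∂y = 0 and the Euler-Lagrange equation gives
    d/dx( y' / sqrt(1 + (y')^2) ) = 0  ⇒  y' / sqrt(1 + (y')^2) = const.
Hence y' is constant, so y(x) is affine.
Fitting the endpoints (-1, 1) and (1, -1):
    slope m = ((-1) − 1) / (1 − (-1)) = -1,
    intercept c = 1 − m·(-1) = 0.
Extremal: y(x) = -x.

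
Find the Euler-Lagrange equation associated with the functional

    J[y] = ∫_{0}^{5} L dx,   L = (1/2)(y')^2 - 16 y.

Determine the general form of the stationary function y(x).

The Lagrangian is L = (1/2)(y')^2 - 16 y.
∂L/∂y = -16.
∂L/∂y' = y'.
The Euler-Lagrange equation d/dx(∂L/∂y') − ∂L/∂y = 0 becomes:
    y'' + 16 = 0
General solution: y(x) = -8 x^2 + A x + B, where A and B are arbitrary constants fixed by the endpoint conditions.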